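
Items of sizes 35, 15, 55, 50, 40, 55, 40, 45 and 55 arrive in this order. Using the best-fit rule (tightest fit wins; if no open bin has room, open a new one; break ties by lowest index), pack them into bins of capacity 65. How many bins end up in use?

  35 → bin 1 (new)  [load 35/65]
  15 → bin 1  [load 50/65]
  55 → bin 2 (new)  [load 55/65]
  50 → bin 3 (new)  [load 50/65]
  40 → bin 4 (new)  [load 40/65]
  55 → bin 5 (new)  [load 55/65]
  40 → bin 6 (new)  [load 40/65]
  45 → bin 7 (new)  [load 45/65]
  55 → bin 8 (new)  [load 55/65]
8 bins opened.

8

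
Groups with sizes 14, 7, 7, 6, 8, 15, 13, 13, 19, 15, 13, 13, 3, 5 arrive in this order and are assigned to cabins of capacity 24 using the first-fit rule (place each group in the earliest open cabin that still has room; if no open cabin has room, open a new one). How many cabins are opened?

  14 → cabin 1 (new)  [load 14/24]
  7 → cabin 1  [load 21/24]
  7 → cabin 2 (new)  [load 7/24]
  6 → cabin 2  [load 13/24]
  8 → cabin 2  [load 21/24]
  15 → cabin 3 (new)  [load 15/24]
  13 → cabin 4 (new)  [load 13/24]
  13 → cabin 5 (new)  [load 13/24]
  19 → cabin 6 (new)  [load 19/24]
  15 → cabin 7 (new)  [load 15/24]
  13 → cabin 8 (new)  [load 13/24]
  13 → cabin 9 (new)  [load 13/24]
  3 → cabin 1  [load 24/24]
  5 → cabin 3  [load 20/24]
9 cabins opened.

9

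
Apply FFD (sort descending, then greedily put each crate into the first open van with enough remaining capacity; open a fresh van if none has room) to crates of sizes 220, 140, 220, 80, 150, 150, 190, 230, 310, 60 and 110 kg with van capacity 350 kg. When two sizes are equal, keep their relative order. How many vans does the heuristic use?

Sorted descending: 310, 230, 220, 220, 190, 150, 150, 140, 110, 80, 60.
  310 → van 1 (new)  [load 310/350]
  230 → van 2 (new)  [load 230/350]
  220 → van 3 (new)  [load 220/350]
  220 → van 4 (new)  [load 220/350]
  190 → van 5 (new)  [load 190/350]
  150 → van 5  [load 340/350]
  150 → van 6 (new)  [load 150/350]
  140 → van 6  [load 290/350]
  110 → van 2  [load 340/350]
  80 → van 3  [load 300/350]
  60 → van 4  [load 280/350]
6 vans opened.

6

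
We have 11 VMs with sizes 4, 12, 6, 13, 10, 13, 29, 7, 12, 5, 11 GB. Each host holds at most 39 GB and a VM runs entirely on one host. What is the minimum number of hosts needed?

Total = 29 + 13 + 13 + 12 + 12 + 11 + 10 + 7 + 6 + 5 + 4 = 122 GB.
Lower bound: ⌈122/39⌉ = 4 hosts.
A packing using 4 hosts:
  host 1: 29 + 10 = 39
  host 2: 13 + 13 + 12 = 38
  host 3: 12 + 11 + 7 + 6 = 36
  host 4: 5 + 4 = 9
This matches the lower bound, so 4 is optimal.

4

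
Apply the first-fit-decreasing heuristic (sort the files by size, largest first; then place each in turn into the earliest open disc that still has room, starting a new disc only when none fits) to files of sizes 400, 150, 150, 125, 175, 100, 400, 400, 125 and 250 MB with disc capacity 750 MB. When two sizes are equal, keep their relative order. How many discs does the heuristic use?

4

Sorted descending: 400, 400, 400, 250, 175, 150, 150, 125, 125, 100.
  400 → disc 1 (new)  [load 400/750]
  400 → disc 2 (new)  [load 400/750]
  400 → disc 3 (new)  [load 400/750]
  250 → disc 1  [load 650/750]
  175 → disc 2  [load 575/750]
  150 → disc 2  [load 725/750]
  150 → disc 3  [load 550/750]
  125 → disc 3  [load 675/750]
  125 → disc 4 (new)  [load 125/750]
  100 → disc 1  [load 750/750]
4 discs opened.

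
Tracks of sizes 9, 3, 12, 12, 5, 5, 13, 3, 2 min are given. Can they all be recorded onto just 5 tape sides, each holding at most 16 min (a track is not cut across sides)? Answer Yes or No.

Yes

A valid assignment using 5 tape sides:
  side 1: 13 + 3 = 16
  side 2: 12 + 3 = 15
  side 3: 12 + 2 = 14
  side 4: 9 + 5 = 14
  side 5: 5 = 5
Every load is within 16 min, so 5 tape sides suffice.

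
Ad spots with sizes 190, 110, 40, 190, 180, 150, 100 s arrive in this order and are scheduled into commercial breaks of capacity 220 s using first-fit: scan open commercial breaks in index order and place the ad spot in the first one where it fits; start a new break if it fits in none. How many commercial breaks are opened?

6

  190 → break 1 (new)  [load 190/220]
  110 → break 2 (new)  [load 110/220]
  40 → break 2  [load 150/220]
  190 → break 3 (new)  [load 190/220]
  180 → break 4 (new)  [load 180/220]
  150 → break 5 (new)  [load 150/220]
  100 → break 6 (new)  [load 100/220]
6 commercial breaks opened.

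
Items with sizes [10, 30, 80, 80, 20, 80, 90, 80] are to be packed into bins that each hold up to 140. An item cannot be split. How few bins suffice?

Total = 90 + 80 + 80 + 80 + 80 + 30 + 20 + 10 = 470.
Lower bound: ⌈470/140⌉ = 4 bins.
Also, 5 items each exceed 70, and no two of those can share a bin, so at least 5 bins are needed.
A packing using 5 bins:
  bin 1: 90 + 30 + 20 = 140
  bin 2: 80 + 10 = 90
  bin 3: 80 = 80
  bin 4: 80 = 80
  bin 5: 80 = 80
This matches the lower bound, so 5 is optimal.

5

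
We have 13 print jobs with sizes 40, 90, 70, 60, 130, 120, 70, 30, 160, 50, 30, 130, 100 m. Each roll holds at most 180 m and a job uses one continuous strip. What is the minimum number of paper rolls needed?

7

Total = 160 + 130 + 130 + 120 + 100 + 90 + 70 + 70 + 60 + 50 + 40 + 30 + 30 = 1080 m.
Lower bound: ⌈1080/180⌉ = 6 paper rolls.
A packing using 7 paper rolls:
  roll 1: 160 = 160
  roll 2: 130 + 50 = 180
  roll 3: 130 + 40 = 170
  roll 4: 120 + 60 = 180
  roll 5: 100 + 70 = 170
  roll 6: 90 + 70 = 160
  roll 7: 30 + 30 = 60
No arrangement into 6 paper rolls stays within capacity, so 7 is optimal.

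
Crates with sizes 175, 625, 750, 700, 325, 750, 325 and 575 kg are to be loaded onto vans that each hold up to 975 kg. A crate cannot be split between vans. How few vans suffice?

Total = 750 + 750 + 700 + 625 + 575 + 325 + 325 + 175 = 4225 kg.
Lower bound: ⌈4225/975⌉ = 5 vans.
A packing using 5 vans:
  van 1: 750 + 175 = 925
  van 2: 750 = 750
  van 3: 700 = 700
  van 4: 625 + 325 = 950
  van 5: 575 + 325 = 900
This matches the lower bound, so 5 is optimal.

5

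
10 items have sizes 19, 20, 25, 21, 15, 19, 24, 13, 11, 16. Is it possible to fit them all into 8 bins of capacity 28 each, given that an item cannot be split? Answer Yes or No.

A valid assignment using 8 bins:
  bin 1: 25 = 25
  bin 2: 24 = 24
  bin 3: 21 = 21
  bin 4: 20 = 20
  bin 5: 19 = 19
  bin 6: 19 = 19
  bin 7: 16 + 11 = 27
  bin 8: 15 + 13 = 28
Every load is within 28, so 8 bins suffice.

Yes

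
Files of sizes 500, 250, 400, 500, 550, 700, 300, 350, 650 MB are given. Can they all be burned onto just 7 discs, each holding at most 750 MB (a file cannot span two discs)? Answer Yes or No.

A valid assignment using 7 discs:
  disc 1: 700 = 700
  disc 2: 650 = 650
  disc 3: 550 = 550
  disc 4: 500 + 250 = 750
  disc 5: 500 = 500
  disc 6: 400 + 350 = 750
  disc 7: 300 = 300
Every load is within 750 MB, so 7 discs suffice.

Yes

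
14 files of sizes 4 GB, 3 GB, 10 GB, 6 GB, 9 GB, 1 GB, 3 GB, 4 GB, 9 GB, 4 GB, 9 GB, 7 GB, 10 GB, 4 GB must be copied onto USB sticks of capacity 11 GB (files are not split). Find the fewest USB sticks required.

Total = 10 + 10 + 9 + 9 + 9 + 7 + 6 + 4 + 4 + 4 + 4 + 3 + 3 + 1 = 83 GB.
Lower bound: ⌈83/11⌉ = 8 USB sticks.
A packing using 9 USB sticks:
  USB stick 1: 10 + 1 = 11
  USB stick 2: 10 = 10
  USB stick 3: 9 = 9
  USB stick 4: 9 = 9
  USB stick 5: 9 = 9
  USB stick 6: 7 + 4 = 11
  USB stick 7: 6 + 4 = 10
  USB stick 8: 4 + 4 + 3 = 11
  USB stick 9: 3 = 3
No arrangement into 8 USB sticks stays within capacity, so 9 is optimal.

9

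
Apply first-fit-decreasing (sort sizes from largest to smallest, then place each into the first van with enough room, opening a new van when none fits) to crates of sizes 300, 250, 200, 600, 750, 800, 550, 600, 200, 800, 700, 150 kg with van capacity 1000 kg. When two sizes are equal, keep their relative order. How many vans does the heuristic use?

7

Sorted descending: 800, 800, 750, 700, 600, 600, 550, 300, 250, 200, 200, 150.
  800 → van 1 (new)  [load 800/1000]
  800 → van 2 (new)  [load 800/1000]
  750 → van 3 (new)  [load 750/1000]
  700 → van 4 (new)  [load 700/1000]
  600 → van 5 (new)  [load 600/1000]
  600 → van 6 (new)  [load 600/1000]
  550 → van 7 (new)  [load 550/1000]
  300 → van 4  [load 1000/1000]
  250 → van 3  [load 1000/1000]
  200 → van 1  [load 1000/1000]
  200 → van 2  [load 1000/1000]
  150 → van 5  [load 750/1000]
7 vans opened.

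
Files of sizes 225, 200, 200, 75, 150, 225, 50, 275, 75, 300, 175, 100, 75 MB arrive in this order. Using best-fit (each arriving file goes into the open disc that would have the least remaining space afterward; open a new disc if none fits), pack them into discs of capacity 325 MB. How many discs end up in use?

8

  225 → disc 1 (new)  [load 225/325]
  200 → disc 2 (new)  [load 200/325]
  200 → disc 3 (new)  [load 200/325]
  75 → disc 1  [load 300/325]
  150 → disc 4 (new)  [load 150/325]
  225 → disc 5 (new)  [load 225/325]
  50 → disc 5  [load 275/325]
  275 → disc 6 (new)  [load 275/325]
  75 → disc 2  [load 275/325]
  300 → disc 7 (new)  [load 300/325]
  175 → disc 4  [load 325/325]
  100 → disc 3  [load 300/325]
  75 → disc 8 (new)  [load 75/325]
8 discs opened.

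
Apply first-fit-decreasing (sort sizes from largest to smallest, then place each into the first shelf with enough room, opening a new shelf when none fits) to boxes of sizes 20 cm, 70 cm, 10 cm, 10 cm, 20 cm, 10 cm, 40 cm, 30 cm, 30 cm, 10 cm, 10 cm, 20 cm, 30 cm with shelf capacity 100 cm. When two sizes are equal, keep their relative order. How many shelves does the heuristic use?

4

Sorted descending: 70, 40, 30, 30, 30, 20, 20, 20, 10, 10, 10, 10, 10.
  70 → shelf 1 (new)  [load 70/100]
  40 → shelf 2 (new)  [load 40/100]
  30 → shelf 1  [load 100/100]
  30 → shelf 2  [load 70/100]
  30 → shelf 2  [load 100/100]
  20 → shelf 3 (new)  [load 20/100]
  20 → shelf 3  [load 40/100]
  20 → shelf 3  [load 60/100]
  10 → shelf 3  [load 70/100]
  10 → shelf 3  [load 80/100]
  10 → shelf 3  [load 90/100]
  10 → shelf 3  [load 100/100]
  10 → shelf 4 (new)  [load 10/100]
4 shelves opened.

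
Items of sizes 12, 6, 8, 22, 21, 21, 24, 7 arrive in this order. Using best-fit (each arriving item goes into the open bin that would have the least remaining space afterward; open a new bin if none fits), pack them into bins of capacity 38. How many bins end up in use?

  12 → bin 1 (new)  [load 12/38]
  6 → bin 1  [load 18/38]
  8 → bin 1  [load 26/38]
  22 → bin 2 (new)  [load 22/38]
  21 → bin 3 (new)  [load 21/38]
  21 → bin 4 (new)  [load 21/38]
  24 → bin 5 (new)  [load 24/38]
  7 → bin 1  [load 33/38]
5 bins opened.

5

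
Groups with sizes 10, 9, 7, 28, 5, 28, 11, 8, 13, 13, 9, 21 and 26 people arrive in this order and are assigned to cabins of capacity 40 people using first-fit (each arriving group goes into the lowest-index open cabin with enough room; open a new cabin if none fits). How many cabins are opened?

6

  10 → cabin 1 (new)  [load 10/40]
  9 → cabin 1  [load 19/40]
  7 → cabin 1  [load 26/40]
  28 → cabin 2 (new)  [load 28/40]
  5 → cabin 1  [load 31/40]
  28 → cabin 3 (new)  [load 28/40]
  11 → cabin 2  [load 39/40]
  8 → cabin 1  [load 39/40]
  13 → cabin 4 (new)  [load 13/40]
  13 → cabin 4  [load 26/40]
  9 → cabin 3  [load 37/40]
  21 → cabin 5 (new)  [load 21/40]
  26 → cabin 6 (new)  [load 26/40]
6 cabins opened.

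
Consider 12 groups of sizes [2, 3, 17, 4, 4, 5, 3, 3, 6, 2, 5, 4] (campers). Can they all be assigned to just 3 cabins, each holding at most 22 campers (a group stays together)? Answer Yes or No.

A valid assignment using 3 cabins:
  cabin 1: 17 + 5 = 22
  cabin 2: 6 + 5 + 4 + 4 + 3 = 22
  cabin 3: 4 + 3 + 3 + 2 + 2 = 14
Every load is within 22 campers, so 3 cabins suffice.

Yes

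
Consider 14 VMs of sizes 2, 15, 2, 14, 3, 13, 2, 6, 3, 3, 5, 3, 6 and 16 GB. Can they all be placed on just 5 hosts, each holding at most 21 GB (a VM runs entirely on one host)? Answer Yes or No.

Yes

A valid assignment using 5 hosts:
  host 1: 16 + 5 = 21
  host 2: 15 + 6 = 21
  host 3: 14 + 6 = 20
  host 4: 13 + 3 + 3 + 2 = 21
  host 5: 3 + 3 + 2 + 2 = 10
Every load is within 21 GB, so 5 hosts suffice.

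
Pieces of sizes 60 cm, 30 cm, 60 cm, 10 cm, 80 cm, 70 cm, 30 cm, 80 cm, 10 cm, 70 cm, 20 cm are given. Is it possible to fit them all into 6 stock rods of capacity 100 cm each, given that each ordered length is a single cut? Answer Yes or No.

Yes

A valid assignment using 6 stock rods:
  stock rod 1: 80 + 20 = 100
  stock rod 2: 80 + 10 + 10 = 100
  stock rod 3: 70 + 30 = 100
  stock rod 4: 70 + 30 = 100
  stock rod 5: 60 = 60
  stock rod 6: 60 = 60
Every load is within 100 cm, so 6 stock rods suffice.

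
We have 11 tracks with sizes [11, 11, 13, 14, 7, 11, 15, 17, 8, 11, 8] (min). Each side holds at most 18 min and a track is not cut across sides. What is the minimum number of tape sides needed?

Total = 17 + 15 + 14 + 13 + 11 + 11 + 11 + 11 + 8 + 8 + 7 = 126 min.
Lower bound: ⌈126/18⌉ = 7 tape sides.
Also, 8 tracks each exceed 9 min, and no two of those can share a side, so at least 8 tape sides are needed.
A packing using 9 tape sides:
  side 1: 17 = 17
  side 2: 15 = 15
  side 3: 14 = 14
  side 4: 13 = 13
  side 5: 11 + 7 = 18
  side 6: 11 = 11
  side 7: 11 = 11
  side 8: 11 = 11
  side 9: 8 + 8 = 16
No arrangement into 8 tape sides stays within capacity, so 9 is optimal.

9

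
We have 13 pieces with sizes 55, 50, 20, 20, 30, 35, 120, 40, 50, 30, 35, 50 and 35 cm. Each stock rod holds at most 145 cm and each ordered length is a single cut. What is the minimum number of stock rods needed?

4

Total = 120 + 55 + 50 + 50 + 50 + 40 + 35 + 35 + 35 + 30 + 30 + 20 + 20 = 570 cm.
Lower bound: ⌈570/145⌉ = 4 stock rods.
A packing using 4 stock rods:
  stock rod 1: 120 + 20 = 140
  stock rod 2: 55 + 50 + 40 = 145
  stock rod 3: 50 + 35 + 35 + 20 = 140
  stock rod 4: 50 + 35 + 30 + 30 = 145
This matches the lower bound, so 4 is optimal.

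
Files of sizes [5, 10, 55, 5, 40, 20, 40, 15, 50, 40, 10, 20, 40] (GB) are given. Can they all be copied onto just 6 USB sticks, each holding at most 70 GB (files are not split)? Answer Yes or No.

A valid assignment using 6 USB sticks:
  USB stick 1: 55 + 15 = 70
  USB stick 2: 50 + 20 = 70
  USB stick 3: 40 + 20 + 10 = 70
  USB stick 4: 40 + 10 + 5 + 5 = 60
  USB stick 5: 40 = 40
  USB stick 6: 40 = 40
Every load is within 70 GB, so 6 USB sticks suffice.

Yes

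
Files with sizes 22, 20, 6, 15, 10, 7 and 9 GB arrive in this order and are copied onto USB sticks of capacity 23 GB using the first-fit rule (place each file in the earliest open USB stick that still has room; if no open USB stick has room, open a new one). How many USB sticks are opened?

5

  22 → USB stick 1 (new)  [load 22/23]
  20 → USB stick 2 (new)  [load 20/23]
  6 → USB stick 3 (new)  [load 6/23]
  15 → USB stick 3  [load 21/23]
  10 → USB stick 4 (new)  [load 10/23]
  7 → USB stick 4  [load 17/23]
  9 → USB stick 5 (new)  [load 9/23]
5 USB sticks opened.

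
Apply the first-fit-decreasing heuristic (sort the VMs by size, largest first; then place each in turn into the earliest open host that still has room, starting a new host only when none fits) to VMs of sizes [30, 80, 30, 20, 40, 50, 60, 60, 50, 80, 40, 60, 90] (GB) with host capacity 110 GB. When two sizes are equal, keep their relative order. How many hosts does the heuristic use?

7

Sorted descending: 90, 80, 80, 60, 60, 60, 50, 50, 40, 40, 30, 30, 20.
  90 → host 1 (new)  [load 90/110]
  80 → host 2 (new)  [load 80/110]
  80 → host 3 (new)  [load 80/110]
  60 → host 4 (new)  [load 60/110]
  60 → host 5 (new)  [load 60/110]
  60 → host 6 (new)  [load 60/110]
  50 → host 4  [load 110/110]
  50 → host 5  [load 110/110]
  40 → host 6  [load 100/110]
  40 → host 7 (new)  [load 40/110]
  30 → host 2  [load 110/110]
  30 → host 3  [load 110/110]
  20 → host 1  [load 110/110]
7 hosts opened.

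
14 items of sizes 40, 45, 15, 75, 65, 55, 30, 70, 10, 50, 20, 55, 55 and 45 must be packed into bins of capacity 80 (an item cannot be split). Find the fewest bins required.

Total = 75 + 70 + 65 + 55 + 55 + 55 + 50 + 45 + 45 + 40 + 30 + 20 + 15 + 10 = 630.
Lower bound: ⌈630/80⌉ = 8 bins.
Also, 9 items each exceed 40, and no two of those can share a bin, so at least 9 bins are needed.
A packing using 10 bins:
  bin 1: 75 = 75
  bin 2: 70 + 10 = 80
  bin 3: 65 + 15 = 80
  bin 4: 55 + 20 = 75
  bin 5: 55 = 55
  bin 6: 55 = 55
  bin 7: 50 + 30 = 80
  bin 8: 45 = 45
  bin 9: 45 = 45
  bin 10: 40 = 40
No arrangement into 9 bins stays within capacity, so 10 is optimal.

10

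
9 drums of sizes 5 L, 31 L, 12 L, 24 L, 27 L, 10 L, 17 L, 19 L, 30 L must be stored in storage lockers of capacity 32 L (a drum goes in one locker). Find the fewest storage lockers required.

6

Total = 31 + 30 + 27 + 24 + 19 + 17 + 12 + 10 + 5 = 175 L.
Lower bound: ⌈175/32⌉ = 6 storage lockers.
A packing using 6 storage lockers:
  locker 1: 31 = 31
  locker 2: 30 = 30
  locker 3: 27 + 5 = 32
  locker 4: 24 = 24
  locker 5: 19 + 12 = 31
  locker 6: 17 + 10 = 27
This matches the lower bound, so 6 is optimal.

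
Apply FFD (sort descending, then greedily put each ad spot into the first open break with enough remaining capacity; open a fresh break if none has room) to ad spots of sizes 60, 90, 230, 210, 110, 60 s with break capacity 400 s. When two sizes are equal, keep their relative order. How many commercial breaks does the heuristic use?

Sorted descending: 230, 210, 110, 90, 60, 60.
  230 → break 1 (new)  [load 230/400]
  210 → break 2 (new)  [load 210/400]
  110 → break 1  [load 340/400]
  90 → break 2  [load 300/400]
  60 → break 1  [load 400/400]
  60 → break 2  [load 360/400]
2 commercial breaks opened.

2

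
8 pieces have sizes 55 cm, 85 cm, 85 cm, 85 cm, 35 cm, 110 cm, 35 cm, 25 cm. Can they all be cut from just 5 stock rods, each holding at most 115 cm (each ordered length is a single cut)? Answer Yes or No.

Total = 515 cm; ⌈515/115⌉ = 5.
The bound of 5 does not rule out 5, but exhaustive search shows no assignment into 5 stock rods of capacity 115 cm exists — the minimum is 6.

No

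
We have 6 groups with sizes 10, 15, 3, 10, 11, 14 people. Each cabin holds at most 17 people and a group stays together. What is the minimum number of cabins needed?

5

Total = 15 + 14 + 11 + 10 + 10 + 3 = 63 people.
Lower bound: ⌈63/17⌉ = 4 cabins.
Also, 5 groups each exceed 17/2 people, and no two of those can share a cabin, so at least 5 cabins are needed.
A packing using 5 cabins:
  cabin 1: 15 = 15
  cabin 2: 14 + 3 = 17
  cabin 3: 11 = 11
  cabin 4: 10 = 10
  cabin 5: 10 = 10
This matches the lower bound, so 5 is optimal.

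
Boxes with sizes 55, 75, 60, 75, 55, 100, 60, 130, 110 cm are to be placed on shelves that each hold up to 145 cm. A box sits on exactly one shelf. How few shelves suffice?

Total = 130 + 110 + 100 + 75 + 75 + 60 + 60 + 55 + 55 = 720 cm.
Lower bound: ⌈720/145⌉ = 5 shelves.
A packing using 6 shelves:
  shelf 1: 130 = 130
  shelf 2: 110 = 110
  shelf 3: 100 = 100
  shelf 4: 75 + 60 = 135
  shelf 5: 75 + 60 = 135
  shelf 6: 55 + 55 = 110
No arrangement into 5 shelves stays within capacity, so 6 is optimal.

6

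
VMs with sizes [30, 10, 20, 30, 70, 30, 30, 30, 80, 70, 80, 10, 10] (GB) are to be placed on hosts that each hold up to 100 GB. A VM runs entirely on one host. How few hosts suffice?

Total = 80 + 80 + 70 + 70 + 30 + 30 + 30 + 30 + 30 + 20 + 10 + 10 + 10 = 500 GB.
Lower bound: ⌈500/100⌉ = 5 hosts.
A packing using 5 hosts:
  host 1: 80 + 20 = 100
  host 2: 80 + 10 + 10 = 100
  host 3: 70 + 30 = 100
  host 4: 70 + 30 = 100
  host 5: 30 + 30 + 30 + 10 = 100
This matches the lower bound, so 5 is optimal.

5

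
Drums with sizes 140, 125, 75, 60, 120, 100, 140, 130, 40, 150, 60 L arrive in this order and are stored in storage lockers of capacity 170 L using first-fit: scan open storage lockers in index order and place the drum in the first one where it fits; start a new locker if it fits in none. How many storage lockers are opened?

  140 → locker 1 (new)  [load 140/170]
  125 → locker 2 (new)  [load 125/170]
  75 → locker 3 (new)  [load 75/170]
  60 → locker 3  [load 135/170]
  120 → locker 4 (new)  [load 120/170]
  100 → locker 5 (new)  [load 100/170]
  140 → locker 6 (new)  [load 140/170]
  130 → locker 7 (new)  [load 130/170]
  40 → locker 2  [load 165/170]
  150 → locker 8 (new)  [load 150/170]
  60 → locker 5  [load 160/170]
8 storage lockers opened.

8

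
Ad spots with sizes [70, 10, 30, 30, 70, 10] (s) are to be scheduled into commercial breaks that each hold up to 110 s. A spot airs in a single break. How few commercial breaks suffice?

2

Total = 70 + 70 + 30 + 30 + 10 + 10 = 220 s.
Lower bound: ⌈220/110⌉ = 2 commercial breaks.
A packing using 2 commercial breaks:
  break 1: 70 + 30 + 10 = 110
  break 2: 70 + 30 + 10 = 110
This matches the lower bound, so 2 is optimal.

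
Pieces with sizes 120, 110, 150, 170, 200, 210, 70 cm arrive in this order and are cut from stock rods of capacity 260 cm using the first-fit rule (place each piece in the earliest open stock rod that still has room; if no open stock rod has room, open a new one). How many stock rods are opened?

  120 → stock rod 1 (new)  [load 120/260]
  110 → stock rod 1  [load 230/260]
  150 → stock rod 2 (new)  [load 150/260]
  170 → stock rod 3 (new)  [load 170/260]
  200 → stock rod 4 (new)  [load 200/260]
  210 → stock rod 5 (new)  [load 210/260]
  70 → stock rod 2  [load 220/260]
5 stock rods opened.

5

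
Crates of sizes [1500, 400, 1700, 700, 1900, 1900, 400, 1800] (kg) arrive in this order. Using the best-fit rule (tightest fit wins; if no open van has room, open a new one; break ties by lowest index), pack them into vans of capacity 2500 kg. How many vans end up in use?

  1500 → van 1 (new)  [load 1500/2500]
  400 → van 1  [load 1900/2500]
  1700 → van 2 (new)  [load 1700/2500]
  700 → van 2  [load 2400/2500]
  1900 → van 3 (new)  [load 1900/2500]
  1900 → van 4 (new)  [load 1900/2500]
  400 → van 1  [load 2300/2500]
  1800 → van 5 (new)  [load 1800/2500]
5 vans opened.

5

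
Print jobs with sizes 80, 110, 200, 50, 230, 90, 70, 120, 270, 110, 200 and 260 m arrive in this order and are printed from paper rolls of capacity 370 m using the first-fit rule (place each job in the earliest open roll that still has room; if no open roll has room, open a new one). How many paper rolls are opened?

6

  80 → roll 1 (new)  [load 80/370]
  110 → roll 1  [load 190/370]
  200 → roll 2 (new)  [load 200/370]
  50 → roll 1  [load 240/370]
  230 → roll 3 (new)  [load 230/370]
  90 → roll 1  [load 330/370]
  70 → roll 2  [load 270/370]
  120 → roll 3  [load 350/370]
  270 → roll 4 (new)  [load 270/370]
  110 → roll 5 (new)  [load 110/370]
  200 → roll 5  [load 310/370]
  260 → roll 6 (new)  [load 260/370]
6 paper rolls opened.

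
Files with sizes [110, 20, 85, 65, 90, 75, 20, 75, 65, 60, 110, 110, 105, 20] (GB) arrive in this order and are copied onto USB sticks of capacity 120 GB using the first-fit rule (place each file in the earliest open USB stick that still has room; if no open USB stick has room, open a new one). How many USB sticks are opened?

  110 → USB stick 1 (new)  [load 110/120]
  20 → USB stick 2 (new)  [load 20/120]
  85 → USB stick 2  [load 105/120]
  65 → USB stick 3 (new)  [load 65/120]
  90 → USB stick 4 (new)  [load 90/120]
  75 → USB stick 5 (new)  [load 75/120]
  20 → USB stick 3  [load 85/120]
  75 → USB stick 6 (new)  [load 75/120]
  65 → USB stick 7 (new)  [load 65/120]
  60 → USB stick 8 (new)  [load 60/120]
  110 → USB stick 9 (new)  [load 110/120]
  110 → USB stick 10 (new)  [load 110/120]
  105 → USB stick 11 (new)  [load 105/120]
  20 → USB stick 3  [load 105/120]
11 USB sticks opened.

11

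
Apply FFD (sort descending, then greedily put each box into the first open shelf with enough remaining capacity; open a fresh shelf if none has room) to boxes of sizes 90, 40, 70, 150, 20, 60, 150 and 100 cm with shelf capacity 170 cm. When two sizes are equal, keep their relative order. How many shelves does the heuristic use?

Sorted descending: 150, 150, 100, 90, 70, 60, 40, 20.
  150 → shelf 1 (new)  [load 150/170]
  150 → shelf 2 (new)  [load 150/170]
  100 → shelf 3 (new)  [load 100/170]
  90 → shelf 4 (new)  [load 90/170]
  70 → shelf 3  [load 170/170]
  60 → shelf 4  [load 150/170]
  40 → shelf 5 (new)  [load 40/170]
  20 → shelf 1  [load 170/170]
5 shelves opened.

5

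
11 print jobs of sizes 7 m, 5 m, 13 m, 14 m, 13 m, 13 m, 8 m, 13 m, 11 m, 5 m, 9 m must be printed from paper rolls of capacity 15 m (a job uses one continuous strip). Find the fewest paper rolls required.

9

Total = 14 + 13 + 13 + 13 + 13 + 11 + 9 + 8 + 7 + 5 + 5 = 111 m.
Lower bound: ⌈111/15⌉ = 8 paper rolls.
A packing using 9 paper rolls:
  roll 1: 14 = 14
  roll 2: 13 = 13
  roll 3: 13 = 13
  roll 4: 13 = 13
  roll 5: 13 = 13
  roll 6: 11 = 11
  roll 7: 9 + 5 = 14
  roll 8: 8 + 7 = 15
  roll 9: 5 = 5
No arrangement into 8 paper rolls stays within capacity, so 9 is optimal.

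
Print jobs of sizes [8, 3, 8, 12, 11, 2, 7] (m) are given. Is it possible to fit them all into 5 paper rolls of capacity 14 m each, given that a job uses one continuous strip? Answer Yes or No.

A valid assignment using 5 paper rolls:
  roll 1: 12 + 2 = 14
  roll 2: 11 + 3 = 14
  roll 3: 8 = 8
  roll 4: 8 = 8
  roll 5: 7 = 7
Every load is within 14 m, so 5 paper rolls suffice.

Yes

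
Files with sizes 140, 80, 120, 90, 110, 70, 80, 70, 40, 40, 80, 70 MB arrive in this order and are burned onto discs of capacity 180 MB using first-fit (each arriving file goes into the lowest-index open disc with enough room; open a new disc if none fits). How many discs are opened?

6

  140 → disc 1 (new)  [load 140/180]
  80 → disc 2 (new)  [load 80/180]
  120 → disc 3 (new)  [load 120/180]
  90 → disc 2  [load 170/180]
  110 → disc 4 (new)  [load 110/180]
  70 → disc 4  [load 180/180]
  80 → disc 5 (new)  [load 80/180]
  70 → disc 5  [load 150/180]
  40 → disc 1  [load 180/180]
  40 → disc 3  [load 160/180]
  80 → disc 6 (new)  [load 80/180]
  70 → disc 6  [load 150/180]
6 discs opened.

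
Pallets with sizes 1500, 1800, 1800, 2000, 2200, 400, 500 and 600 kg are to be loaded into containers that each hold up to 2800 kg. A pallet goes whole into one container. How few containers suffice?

Total = 2200 + 2000 + 1800 + 1800 + 1500 + 600 + 500 + 400 = 10800 kg.
Lower bound: ⌈10800/2800⌉ = 4 containers.
Also, 5 pallets each exceed 1400 kg, and no two of those can share a container, so at least 5 containers are needed.
A packing using 5 containers:
  container 1: 2200 + 600 = 2800
  container 2: 2000 + 500 = 2500
  container 3: 1800 + 400 = 2200
  container 4: 1800 = 1800
  container 5: 1500 = 1500
This matches the lower bound, so 5 is optimal.

5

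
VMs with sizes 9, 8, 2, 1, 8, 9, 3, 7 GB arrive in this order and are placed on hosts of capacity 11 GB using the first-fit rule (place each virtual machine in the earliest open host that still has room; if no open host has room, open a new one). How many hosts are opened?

5

  9 → host 1 (new)  [load 9/11]
  8 → host 2 (new)  [load 8/11]
  2 → host 1  [load 11/11]
  1 → host 2  [load 9/11]
  8 → host 3 (new)  [load 8/11]
  9 → host 4 (new)  [load 9/11]
  3 → host 3  [load 11/11]
  7 → host 5 (new)  [load 7/11]
5 hosts opened.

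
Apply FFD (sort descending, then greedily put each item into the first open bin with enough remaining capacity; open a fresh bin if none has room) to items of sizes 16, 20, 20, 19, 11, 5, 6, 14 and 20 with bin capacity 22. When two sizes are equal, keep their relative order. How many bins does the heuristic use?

Sorted descending: 20, 20, 20, 19, 16, 14, 11, 6, 5.
  20 → bin 1 (new)  [load 20/22]
  20 → bin 2 (new)  [load 20/22]
  20 → bin 3 (new)  [load 20/22]
  19 → bin 4 (new)  [load 19/22]
  16 → bin 5 (new)  [load 16/22]
  14 → bin 6 (new)  [load 14/22]
  11 → bin 7 (new)  [load 11/22]
  6 → bin 5  [load 22/22]
  5 → bin 6  [load 19/22]
7 bins opened.

7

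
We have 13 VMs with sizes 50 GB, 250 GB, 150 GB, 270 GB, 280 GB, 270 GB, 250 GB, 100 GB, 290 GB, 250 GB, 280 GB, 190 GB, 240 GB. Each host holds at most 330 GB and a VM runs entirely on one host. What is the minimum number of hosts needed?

Total = 290 + 280 + 280 + 270 + 270 + 250 + 250 + 250 + 240 + 190 + 150 + 100 + 50 = 2870 GB.
Lower bound: ⌈2870/330⌉ = 9 hosts.
Also, 10 VMs each exceed 165 GB, and no two of those can share a host, so at least 10 hosts are needed.
A packing using 11 hosts:
  host 1: 290 = 290
  host 2: 280 + 50 = 330
  host 3: 280 = 280
  host 4: 270 = 270
  host 5: 270 = 270
  host 6: 250 = 250
  host 7: 250 = 250
  host 8: 250 = 250
  host 9: 240 = 240
  host 10: 190 + 100 = 290
  host 11: 150 = 150
No arrangement into 10 hosts stays within capacity, so 11 is optimal.

11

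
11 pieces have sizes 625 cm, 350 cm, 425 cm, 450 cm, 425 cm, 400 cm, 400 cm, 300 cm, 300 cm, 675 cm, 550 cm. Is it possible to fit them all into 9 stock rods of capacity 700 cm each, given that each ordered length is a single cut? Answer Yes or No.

A valid assignment using 9 stock rods:
  stock rod 1: 675 = 675
  stock rod 2: 625 = 625
  stock rod 3: 550 = 550
  stock rod 4: 450 = 450
  stock rod 5: 425 = 425
  stock rod 6: 425 = 425
  stock rod 7: 400 + 300 = 700
  stock rod 8: 400 + 300 = 700
  stock rod 9: 350 = 350
Every load is within 700 cm, so 9 stock rods suffice.

Yes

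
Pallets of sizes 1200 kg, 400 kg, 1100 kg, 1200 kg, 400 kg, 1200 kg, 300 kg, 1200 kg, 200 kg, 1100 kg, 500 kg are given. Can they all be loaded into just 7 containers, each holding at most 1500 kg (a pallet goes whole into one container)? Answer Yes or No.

A valid assignment using 7 containers:
  container 1: 1200 + 300 = 1500
  container 2: 1200 + 200 = 1400
  container 3: 1200 = 1200
  container 4: 1200 = 1200
  container 5: 1100 + 400 = 1500
  container 6: 1100 + 400 = 1500
  container 7: 500 = 500
Every load is within 1500 kg, so 7 containers suffice.

Yes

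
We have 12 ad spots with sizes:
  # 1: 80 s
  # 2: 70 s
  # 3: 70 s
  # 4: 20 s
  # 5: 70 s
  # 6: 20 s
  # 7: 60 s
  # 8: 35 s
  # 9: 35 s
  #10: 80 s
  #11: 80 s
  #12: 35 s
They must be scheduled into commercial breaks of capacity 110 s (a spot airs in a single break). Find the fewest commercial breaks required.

7

Total = 80 + 80 + 80 + 70 + 70 + 70 + 60 + 35 + 35 + 35 + 20 + 20 = 655 s.
Lower bound: ⌈655/110⌉ = 6 commercial breaks.
Also, 7 ad spots each exceed 55 s, and no two of those can share a break, so at least 7 commercial breaks are needed.
A packing using 7 commercial breaks:
  break 1: 80 + 20 = 100
  break 2: 80 + 20 = 100
  break 3: 80 = 80
  break 4: 70 + 35 = 105
  break 5: 70 + 35 = 105
  break 6: 70 + 35 = 105
  break 7: 60 = 60
This matches the lower bound, so 7 is optimal.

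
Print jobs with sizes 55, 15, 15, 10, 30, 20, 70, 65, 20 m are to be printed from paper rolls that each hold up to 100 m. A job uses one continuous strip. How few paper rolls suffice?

3

Total = 70 + 65 + 55 + 30 + 20 + 20 + 15 + 15 + 10 = 300 m.
Lower bound: ⌈300/100⌉ = 3 paper rolls.
A packing using 3 paper rolls:
  roll 1: 70 + 30 = 100
  roll 2: 65 + 20 + 15 = 100
  roll 3: 55 + 20 + 15 + 10 = 100
This matches the lower bound, so 3 is optimal.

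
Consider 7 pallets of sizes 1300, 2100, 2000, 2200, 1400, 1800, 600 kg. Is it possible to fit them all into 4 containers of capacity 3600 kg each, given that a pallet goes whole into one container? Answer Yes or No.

A valid assignment using 4 containers:
  container 1: 2200 + 1400 = 3600
  container 2: 2100 + 1300 = 3400
  container 3: 2000 + 600 = 2600
  container 4: 1800 = 1800
Every load is within 3600 kg, so 4 containers suffice.

Yes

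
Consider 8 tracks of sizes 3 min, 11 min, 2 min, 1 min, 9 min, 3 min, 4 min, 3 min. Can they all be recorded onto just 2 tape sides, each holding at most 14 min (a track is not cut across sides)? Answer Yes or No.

No

Total = 36 min; ⌈36/14⌉ = 3.
At least 3 tape sides are required, but only 2 are allowed.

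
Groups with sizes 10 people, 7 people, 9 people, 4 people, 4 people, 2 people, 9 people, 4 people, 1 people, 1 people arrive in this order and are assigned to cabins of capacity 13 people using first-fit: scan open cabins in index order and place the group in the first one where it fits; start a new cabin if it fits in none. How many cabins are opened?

  10 → cabin 1 (new)  [load 10/13]
  7 → cabin 2 (new)  [load 7/13]
  9 → cabin 3 (new)  [load 9/13]
  4 → cabin 2  [load 11/13]
  4 → cabin 3  [load 13/13]
  2 → cabin 1  [load 12/13]
  9 → cabin 4 (new)  [load 9/13]
  4 → cabin 4  [load 13/13]
  1 → cabin 1  [load 13/13]
  1 → cabin 2  [load 12/13]
4 cabins opened.

4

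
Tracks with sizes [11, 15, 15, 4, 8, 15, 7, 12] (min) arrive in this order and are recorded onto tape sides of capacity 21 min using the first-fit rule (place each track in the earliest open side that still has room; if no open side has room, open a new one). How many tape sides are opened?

6

  11 → side 1 (new)  [load 11/21]
  15 → side 2 (new)  [load 15/21]
  15 → side 3 (new)  [load 15/21]
  4 → side 1  [load 15/21]
  8 → side 4 (new)  [load 8/21]
  15 → side 5 (new)  [load 15/21]
  7 → side 4  [load 15/21]
  12 → side 6 (new)  [load 12/21]
6 tape sides opened.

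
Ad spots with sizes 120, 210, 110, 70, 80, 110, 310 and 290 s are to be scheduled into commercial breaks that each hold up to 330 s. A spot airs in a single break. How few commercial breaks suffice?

Total = 310 + 290 + 210 + 120 + 110 + 110 + 80 + 70 = 1300 s.
Lower bound: ⌈1300/330⌉ = 4 commercial breaks.
A packing using 5 commercial breaks:
  break 1: 310 = 310
  break 2: 290 = 290
  break 3: 210 + 120 = 330
  break 4: 110 + 110 + 80 = 300
  break 5: 70 = 70
No arrangement into 4 commercial breaks stays within capacity, so 5 is optimal.

5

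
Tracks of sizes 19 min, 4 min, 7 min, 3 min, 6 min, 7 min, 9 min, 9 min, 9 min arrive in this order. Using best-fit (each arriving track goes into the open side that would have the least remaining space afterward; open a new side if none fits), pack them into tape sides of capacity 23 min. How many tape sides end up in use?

4

  19 → side 1 (new)  [load 19/23]
  4 → side 1  [load 23/23]
  7 → side 2 (new)  [load 7/23]
  3 → side 2  [load 10/23]
  6 → side 2  [load 16/23]
  7 → side 2  [load 23/23]
  9 → side 3 (new)  [load 9/23]
  9 → side 3  [load 18/23]
  9 → side 4 (new)  [load 9/23]
4 tape sides opened.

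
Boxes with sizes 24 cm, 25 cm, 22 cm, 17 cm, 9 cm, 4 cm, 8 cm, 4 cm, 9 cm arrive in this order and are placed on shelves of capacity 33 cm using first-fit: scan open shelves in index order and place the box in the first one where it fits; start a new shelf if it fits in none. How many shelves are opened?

  24 → shelf 1 (new)  [load 24/33]
  25 → shelf 2 (new)  [load 25/33]
  22 → shelf 3 (new)  [load 22/33]
  17 → shelf 4 (new)  [load 17/33]
  9 → shelf 1  [load 33/33]
  4 → shelf 2  [load 29/33]
  8 → shelf 3  [load 30/33]
  4 → shelf 2  [load 33/33]
  9 → shelf 4  [load 26/33]
4 shelves opened.

4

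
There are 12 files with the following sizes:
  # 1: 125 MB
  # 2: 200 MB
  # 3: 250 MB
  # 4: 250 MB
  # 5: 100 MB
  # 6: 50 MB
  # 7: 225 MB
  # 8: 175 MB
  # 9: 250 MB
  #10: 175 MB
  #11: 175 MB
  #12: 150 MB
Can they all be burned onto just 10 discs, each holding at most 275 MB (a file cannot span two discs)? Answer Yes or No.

A valid assignment using 9 discs:
  disc 1: 250 = 250
  disc 2: 250 = 250
  disc 3: 250 = 250
  disc 4: 225 + 50 = 275
  disc 5: 200 = 200
  disc 6: 175 + 100 = 275
  disc 7: 175 = 175
  disc 8: 175 = 175
  disc 9: 150 + 125 = 275
That uses only 9 ≤ 10, so 10 discs are enough.

Yes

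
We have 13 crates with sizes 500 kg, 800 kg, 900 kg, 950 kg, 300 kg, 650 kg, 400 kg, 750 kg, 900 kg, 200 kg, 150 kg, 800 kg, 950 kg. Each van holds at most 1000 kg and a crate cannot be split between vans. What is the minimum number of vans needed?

Total = 950 + 950 + 900 + 900 + 800 + 800 + 750 + 650 + 500 + 400 + 300 + 200 + 150 = 8250 kg.
Lower bound: ⌈8250/1000⌉ = 9 vans.
A packing using 9 vans:
  van 1: 950 = 950
  van 2: 950 = 950
  van 3: 900 = 900
  van 4: 900 = 900
  van 5: 800 + 200 = 1000
  van 6: 800 + 150 = 950
  van 7: 750 = 750
  van 8: 650 + 300 = 950
  van 9: 500 + 400 = 900
This matches the lower bound, so 9 is optimal.

9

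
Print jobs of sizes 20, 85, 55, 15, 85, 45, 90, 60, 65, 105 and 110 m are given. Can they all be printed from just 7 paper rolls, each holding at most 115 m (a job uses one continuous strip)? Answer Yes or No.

A valid assignment using 7 paper rolls:
  roll 1: 110 = 110
  roll 2: 105 = 105
  roll 3: 90 + 20 = 110
  roll 4: 85 + 15 = 100
  roll 5: 85 = 85
  roll 6: 65 + 45 = 110
  roll 7: 60 + 55 = 115
Every load is within 115 m, so 7 paper rolls suffice.

Yes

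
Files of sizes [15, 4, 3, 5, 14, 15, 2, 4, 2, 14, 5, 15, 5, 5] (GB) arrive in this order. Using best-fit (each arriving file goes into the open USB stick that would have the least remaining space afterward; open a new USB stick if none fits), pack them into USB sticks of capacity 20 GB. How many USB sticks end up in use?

  15 → USB stick 1 (new)  [load 15/20]
  4 → USB stick 1  [load 19/20]
  3 → USB stick 2 (new)  [load 3/20]
  5 → USB stick 2  [load 8/20]
  14 → USB stick 3 (new)  [load 14/20]
  15 → USB stick 4 (new)  [load 15/20]
  2 → USB stick 4  [load 17/20]
  4 → USB stick 3  [load 18/20]
  2 → USB stick 3  [load 20/20]
  14 → USB stick 5 (new)  [load 14/20]
  5 → USB stick 5  [load 19/20]
  15 → USB stick 6 (new)  [load 15/20]
  5 → USB stick 6  [load 20/20]
  5 → USB stick 2  [load 13/20]
6 USB sticks opened.

6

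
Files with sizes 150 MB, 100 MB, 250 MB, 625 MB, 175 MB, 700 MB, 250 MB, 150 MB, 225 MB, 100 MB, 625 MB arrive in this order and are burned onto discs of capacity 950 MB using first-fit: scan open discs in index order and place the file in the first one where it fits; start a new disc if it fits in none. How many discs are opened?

4

  150 → disc 1 (new)  [load 150/950]
  100 → disc 1  [load 250/950]
  250 → disc 1  [load 500/950]
  625 → disc 2 (new)  [load 625/950]
  175 → disc 1  [load 675/950]
  700 → disc 3 (new)  [load 700/950]
  250 → disc 1  [load 925/950]
  150 → disc 2  [load 775/950]
  225 → disc 3  [load 925/950]
  100 → disc 2  [load 875/950]
  625 → disc 4 (new)  [load 625/950]
4 discs opened.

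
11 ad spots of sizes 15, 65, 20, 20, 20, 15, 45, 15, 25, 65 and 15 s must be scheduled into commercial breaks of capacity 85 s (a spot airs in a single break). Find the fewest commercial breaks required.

Total = 65 + 65 + 45 + 25 + 20 + 20 + 20 + 15 + 15 + 15 + 15 = 320 s.
Lower bound: ⌈320/85⌉ = 4 commercial breaks.
A packing using 4 commercial breaks:
  break 1: 65 + 20 = 85
  break 2: 65 + 20 = 85
  break 3: 45 + 25 + 15 = 85
  break 4: 20 + 15 + 15 + 15 = 65
This matches the lower bound, so 4 is optimal.

4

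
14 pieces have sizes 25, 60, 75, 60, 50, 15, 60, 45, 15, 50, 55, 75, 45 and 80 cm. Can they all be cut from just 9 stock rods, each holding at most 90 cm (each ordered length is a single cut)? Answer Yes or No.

No

Total = 710 cm; ⌈710/90⌉ = 8.
9 pieces each exceed half the capacity and cannot share a stock rod, forcing at least 9 stock rods.
The bound of 9 does not rule out 9, but exhaustive search shows no assignment into 9 stock rods of capacity 90 cm exists — the minimum is 10.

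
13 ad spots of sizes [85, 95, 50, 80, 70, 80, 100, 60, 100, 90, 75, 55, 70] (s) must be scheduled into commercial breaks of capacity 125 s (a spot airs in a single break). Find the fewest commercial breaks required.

Total = 100 + 100 + 95 + 90 + 85 + 80 + 80 + 75 + 70 + 70 + 60 + 55 + 50 = 1010 s.
Lower bound: ⌈1010/125⌉ = 9 commercial breaks.
Also, 10 ad spots each exceed 125/2 s, and no two of those can share a break, so at least 10 commercial breaks are needed.
A packing using 11 commercial breaks:
  break 1: 100 = 100
  break 2: 100 = 100
  break 3: 95 = 95
  break 4: 90 = 90
  break 5: 85 = 85
  break 6: 80 = 80
  break 7: 80 = 80
  break 8: 75 + 50 = 125
  break 9: 70 + 55 = 125
  break 10: 70 = 70
  break 11: 60 = 60
No arrangement into 10 commercial breaks stays within capacity, so 11 is optimal.

11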